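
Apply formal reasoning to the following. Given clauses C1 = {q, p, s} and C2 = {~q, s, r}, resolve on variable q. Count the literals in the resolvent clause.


Remove q from C1 and ~q from C2.
C1 remainder: {p, s}
C2 remainder: {s, r}
Union (resolvent): {p, r, s}
Resolvent has 3 literal(s).

3


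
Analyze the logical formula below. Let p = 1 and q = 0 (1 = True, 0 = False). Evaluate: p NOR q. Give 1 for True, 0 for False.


p = 1, q = 0
Operation: p NOR q
Evaluate: 1 NOR 0 = 0

0


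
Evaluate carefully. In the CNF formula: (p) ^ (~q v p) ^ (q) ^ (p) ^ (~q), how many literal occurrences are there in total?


Counting literals in each clause:
Clause 1: 1 literal(s)
Clause 2: 2 literal(s)
Clause 3: 1 literal(s)
Clause 4: 1 literal(s)
Clause 5: 1 literal(s)
Total = 6

6


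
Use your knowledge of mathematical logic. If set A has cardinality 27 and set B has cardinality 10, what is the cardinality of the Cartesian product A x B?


The Cartesian product A x B contains all ordered pairs (a, b).
|A x B| = |A| * |B| = 27 * 10 = 270

270


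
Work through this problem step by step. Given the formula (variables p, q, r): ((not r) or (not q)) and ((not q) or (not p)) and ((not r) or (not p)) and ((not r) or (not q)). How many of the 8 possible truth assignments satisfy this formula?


Evaluate all 8 assignments for p, q, r:
p=0, q=0, r=0: 1
p=0, q=0, r=1: 1
p=0, q=1, r=0: 1
p=0, q=1, r=1: 0
p=1, q=0, r=0: 1
p=1, q=0, r=1: 0
p=1, q=1, r=0: 0
p=1, q=1, r=1: 0
Satisfying count = 4

4


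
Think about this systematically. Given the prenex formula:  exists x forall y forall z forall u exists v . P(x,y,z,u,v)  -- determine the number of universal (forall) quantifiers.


Quantifier prefix: exists x forall y forall z forall u exists v
Mark each quantifier type:
  E U U U E
Universal count = 3, Existential count = 2
Asked for universal (forall) quantifiers: 3

3


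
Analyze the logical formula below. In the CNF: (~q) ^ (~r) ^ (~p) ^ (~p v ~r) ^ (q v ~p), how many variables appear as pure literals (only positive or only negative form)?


Check each variable for pure literal status:
p: pure negative
q: mixed (not pure)
r: pure negative
Pure literal count = 2

2


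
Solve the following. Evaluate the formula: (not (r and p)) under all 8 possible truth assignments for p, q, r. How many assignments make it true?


Check all 8 assignments:
p=0, q=0, r=0: 1
p=0, q=0, r=1: 1
p=0, q=1, r=0: 1
p=0, q=1, r=1: 1
p=1, q=0, r=0: 1
p=1, q=0, r=1: 0
p=1, q=1, r=0: 1
p=1, q=1, r=1: 0
Count of True = 6

6


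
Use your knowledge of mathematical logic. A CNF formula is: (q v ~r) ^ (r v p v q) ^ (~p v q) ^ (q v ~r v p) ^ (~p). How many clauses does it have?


A CNF formula is a conjunction of clauses.
Clauses are separated by ^.
Counting the conjuncts: 5 clauses.

5


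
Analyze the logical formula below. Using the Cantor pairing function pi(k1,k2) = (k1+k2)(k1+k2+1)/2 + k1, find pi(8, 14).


k1 + k2 = 22
(k1+k2)(k1+k2+1)/2 = 22 * 23 / 2 = 253
pi = 253 + 8 = 261

261


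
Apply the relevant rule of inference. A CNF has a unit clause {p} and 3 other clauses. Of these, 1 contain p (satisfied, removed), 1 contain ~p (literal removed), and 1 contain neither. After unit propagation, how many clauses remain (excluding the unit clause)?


Satisfied (removed): 1
Shortened (remain): 1
Unchanged (remain): 1
Remaining = 1 + 1 = 2

2


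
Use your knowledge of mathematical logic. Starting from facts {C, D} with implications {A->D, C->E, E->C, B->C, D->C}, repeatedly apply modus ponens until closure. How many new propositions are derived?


Initial facts: {C, D}
Apply modus ponens to closure:
  C and C->E  =>  E
Final known: {C, D, E}
New propositions: {E}
Count = 1

1


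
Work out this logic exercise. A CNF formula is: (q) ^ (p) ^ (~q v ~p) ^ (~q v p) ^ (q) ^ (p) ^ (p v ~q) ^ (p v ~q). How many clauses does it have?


A CNF formula is a conjunction of clauses.
Clauses are separated by ^.
Counting the conjuncts: 8 clauses.

8


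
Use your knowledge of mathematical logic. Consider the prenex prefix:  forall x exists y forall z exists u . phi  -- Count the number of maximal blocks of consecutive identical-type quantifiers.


Quantifier-type sequence: A E A E  (A=forall, E=exists)
Group into maximal same-type runs:
  Ax1 | Ex1 | Ax1 | Ex1
Number of blocks = 4

4


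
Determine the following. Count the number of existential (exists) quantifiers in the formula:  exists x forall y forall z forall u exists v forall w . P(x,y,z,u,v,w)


Quantifier prefix: exists x forall y forall z forall u exists v forall w
Mark each quantifier type:
  E U U U E U
Universal count = 4, Existential count = 2
Asked for existential (exists) quantifiers: 2

2


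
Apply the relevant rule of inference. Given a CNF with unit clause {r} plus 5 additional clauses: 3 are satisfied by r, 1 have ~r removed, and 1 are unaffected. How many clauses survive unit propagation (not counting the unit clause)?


Satisfied (removed): 3
Shortened (remain): 1
Unchanged (remain): 1
Remaining = 1 + 1 = 2

2


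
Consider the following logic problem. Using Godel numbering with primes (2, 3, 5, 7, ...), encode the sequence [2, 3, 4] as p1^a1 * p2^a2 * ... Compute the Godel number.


Encode each element as an exponent of the corresponding prime:
  2^2 = 4
  3^3 = 27
  5^4 = 625
Product = 4 * 27 * 625 = 67500

67500


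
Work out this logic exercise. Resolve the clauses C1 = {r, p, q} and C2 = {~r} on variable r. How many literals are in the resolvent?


Remove r from C1 and ~r from C2.
C1 remainder: {p, q}
C2 remainder: {}
Union (resolvent): {p, q}
Resolvent has 2 literal(s).

2


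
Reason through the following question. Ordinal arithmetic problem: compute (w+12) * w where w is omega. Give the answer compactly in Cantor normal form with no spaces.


Compute (w+12) * w.
Ordinal * is associative and left-distributive over +, but NOT commutative; for finite n>1, n*w = w but w*n stays w*n.
(w+12) * w = sup{(w+12)*k : k<w} = sup{w*k+12} = w^2 (the +12 tail is absorbed in the limit).
Result = w^2

w^2


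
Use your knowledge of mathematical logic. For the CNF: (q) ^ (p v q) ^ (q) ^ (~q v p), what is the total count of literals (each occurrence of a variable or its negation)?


Counting literals in each clause:
Clause 1: 1 literal(s)
Clause 2: 2 literal(s)
Clause 3: 1 literal(s)
Clause 4: 2 literal(s)
Total = 6

6


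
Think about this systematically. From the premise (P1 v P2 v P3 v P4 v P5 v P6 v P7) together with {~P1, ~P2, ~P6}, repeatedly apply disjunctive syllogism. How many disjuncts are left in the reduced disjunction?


Original disjuncts (7): P1, P2, P3, P4, P5, P6, P7
Negated (eliminate): ~P1, ~P2, ~P6
Remaining disjuncts: P3, P4, P5, P7
Count = 7 - 3 = 4

4


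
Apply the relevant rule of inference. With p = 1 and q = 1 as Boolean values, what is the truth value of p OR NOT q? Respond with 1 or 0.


p = 1, q = 1
Operation: p OR NOT q
Evaluate: 1 OR NOT 1 = 1

1


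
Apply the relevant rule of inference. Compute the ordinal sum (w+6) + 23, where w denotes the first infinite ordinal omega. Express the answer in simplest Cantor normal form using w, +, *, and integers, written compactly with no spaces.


Compute (w+6) + 23.
Ordinal + is associative but NOT commutative; for finite n>0, n + w = w but w + n stays w+n.
By associativity: (w+6) + 23 = w + (6+23) = w+29.
Result = w+29

w+29


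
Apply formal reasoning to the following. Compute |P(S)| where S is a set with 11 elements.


The power set of a set with n elements has 2^n elements.
|P(S)| = 2^11 = 2048

2048


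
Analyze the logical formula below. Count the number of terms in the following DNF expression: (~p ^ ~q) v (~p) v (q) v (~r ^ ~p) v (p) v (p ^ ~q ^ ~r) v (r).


A DNF formula is a disjunction of terms (conjunctions).
Terms are separated by v.
Counting the disjuncts: 7 terms.

7


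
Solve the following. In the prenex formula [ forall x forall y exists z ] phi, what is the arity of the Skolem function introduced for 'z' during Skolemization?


Quantifier prefix: forall x forall y exists z
'z' is existentially quantified at position 3.
Universal variables preceding it: x, y
Skolem function arity = 2

2


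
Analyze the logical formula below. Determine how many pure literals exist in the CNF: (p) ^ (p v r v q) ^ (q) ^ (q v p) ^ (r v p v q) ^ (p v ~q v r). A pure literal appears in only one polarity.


Check each variable for pure literal status:
p: pure positive
q: mixed (not pure)
r: pure positive
Pure literal count = 2

2


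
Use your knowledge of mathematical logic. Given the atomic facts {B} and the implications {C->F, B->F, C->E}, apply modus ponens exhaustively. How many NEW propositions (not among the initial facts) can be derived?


Initial facts: {B}
Apply modus ponens to closure:
  B and B->F  =>  F
Final known: {B, F}
New propositions: {F}
Count = 1

1


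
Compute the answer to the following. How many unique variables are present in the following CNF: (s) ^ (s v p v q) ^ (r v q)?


Identify each variable that appears in the formula.
Variables found: p, q, r, s
Count = 4

4


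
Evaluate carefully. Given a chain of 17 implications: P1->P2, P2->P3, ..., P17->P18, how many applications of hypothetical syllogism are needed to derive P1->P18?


With 17 implications in a chain connecting 18 propositions:
P1->P2, P2->P3, ..., P17->P18
Steps needed = (number of implications) - 1 = 17 - 1 = 16

16


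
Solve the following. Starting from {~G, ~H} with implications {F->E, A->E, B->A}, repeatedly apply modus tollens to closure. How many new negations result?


Initial negated facts: {~G, ~H}
Apply modus tollens to closure:
  (no implication fires)
Final negated: {~G, ~H}
New negations: {(none)}
Count = 0

0


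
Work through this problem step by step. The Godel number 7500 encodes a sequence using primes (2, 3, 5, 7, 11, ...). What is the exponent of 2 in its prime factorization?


Factorize 7500 by dividing by 2 repeatedly.
Division steps: 2 divides 7500 exactly 2 time(s).
Exponent of 2 = 2

2


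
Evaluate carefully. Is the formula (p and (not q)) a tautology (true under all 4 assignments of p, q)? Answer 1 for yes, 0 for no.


Check all 4 assignments:
p=0, q=0: 0
p=0, q=1: 0
p=1, q=0: 1
p=1, q=1: 0
Satisfying count = 1/4.
Tautology iff count = 4: no.

0


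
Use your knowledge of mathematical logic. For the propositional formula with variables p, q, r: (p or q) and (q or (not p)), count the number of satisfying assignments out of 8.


Evaluate all 8 assignments for p, q, r:
p=0, q=0, r=0: 0
p=0, q=0, r=1: 0
p=0, q=1, r=0: 1
p=0, q=1, r=1: 1
p=1, q=0, r=0: 0
p=1, q=0, r=1: 0
p=1, q=1, r=0: 1
p=1, q=1, r=1: 1
Satisfying count = 4

4


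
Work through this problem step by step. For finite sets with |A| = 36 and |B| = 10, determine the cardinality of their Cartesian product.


The Cartesian product A x B contains all ordered pairs (a, b).
|A x B| = |A| * |B| = 36 * 10 = 360

360


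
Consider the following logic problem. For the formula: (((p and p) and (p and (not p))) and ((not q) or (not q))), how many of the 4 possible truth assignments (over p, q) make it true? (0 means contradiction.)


Check all 4 assignments:
p=0, q=0: 0
p=0, q=1: 0
p=1, q=0: 0
p=1, q=1: 0
Count of True = 0

0


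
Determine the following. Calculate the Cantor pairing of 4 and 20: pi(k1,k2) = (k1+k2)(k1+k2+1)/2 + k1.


k1 + k2 = 24
(k1+k2)(k1+k2+1)/2 = 24 * 25 / 2 = 300
pi = 300 + 4 = 304

304


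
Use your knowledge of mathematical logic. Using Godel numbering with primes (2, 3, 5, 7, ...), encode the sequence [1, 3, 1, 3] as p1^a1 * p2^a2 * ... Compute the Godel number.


Encode each element as an exponent of the corresponding prime:
  2^1 = 2
  3^3 = 27
  5^1 = 5
  7^3 = 343
Product = 2 * 27 * 5 * 343 = 92610

92610


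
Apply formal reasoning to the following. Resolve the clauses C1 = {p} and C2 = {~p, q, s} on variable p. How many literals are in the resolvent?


Remove p from C1 and ~p from C2.
C1 remainder: {}
C2 remainder: {q, s}
Union (resolvent): {q, s}
Resolvent has 2 literal(s).

2


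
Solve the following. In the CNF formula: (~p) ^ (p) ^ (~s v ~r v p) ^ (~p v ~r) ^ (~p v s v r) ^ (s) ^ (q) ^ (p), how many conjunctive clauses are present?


A CNF formula is a conjunction of clauses.
Clauses are separated by ^.
Counting the conjuncts: 8 clauses.

8


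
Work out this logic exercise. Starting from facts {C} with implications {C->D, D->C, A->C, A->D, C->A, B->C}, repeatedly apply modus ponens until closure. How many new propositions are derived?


Initial facts: {C}
Apply modus ponens to closure:
  C and C->D  =>  D
  C and C->A  =>  A
Final known: {A, C, D}
New propositions: {A, D}
Count = 2

2


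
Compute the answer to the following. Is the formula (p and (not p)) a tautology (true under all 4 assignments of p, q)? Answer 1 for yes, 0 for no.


Check all 4 assignments:
p=0, q=0: 0
p=0, q=1: 0
p=1, q=0: 0
p=1, q=1: 0
Satisfying count = 0/4.
Tautology iff count = 4: no.

0


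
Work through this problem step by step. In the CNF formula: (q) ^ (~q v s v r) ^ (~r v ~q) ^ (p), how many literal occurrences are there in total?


Counting literals in each clause:
Clause 1: 1 literal(s)
Clause 2: 3 literal(s)
Clause 3: 2 literal(s)
Clause 4: 1 literal(s)
Total = 7

7


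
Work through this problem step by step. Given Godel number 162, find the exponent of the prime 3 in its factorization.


Factorize 162 by dividing by 3 repeatedly.
Division steps: 3 divides 162 exactly 4 time(s).
Exponent of 3 = 4

4


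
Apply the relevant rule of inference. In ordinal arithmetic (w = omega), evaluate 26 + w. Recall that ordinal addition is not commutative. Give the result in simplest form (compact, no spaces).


Compute 26 + w.
Ordinal + is associative but NOT commutative; for finite n>0, n + w = w but w + n stays w+n.
Any finite left addend is absorbed by w on the right: 26 + w = w.
Result = w

w


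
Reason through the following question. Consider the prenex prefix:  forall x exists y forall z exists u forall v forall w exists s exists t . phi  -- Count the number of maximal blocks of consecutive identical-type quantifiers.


Quantifier-type sequence: A E A E A A E E  (A=forall, E=exists)
Group into maximal same-type runs:
  Ax1 | Ex1 | Ax1 | Ex1 | Ax2 | Ex2
Number of blocks = 6

6


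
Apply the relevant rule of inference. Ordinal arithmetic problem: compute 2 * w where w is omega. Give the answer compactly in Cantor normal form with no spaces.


Compute 2 * w.
Ordinal * is associative and left-distributive over +, but NOT commutative; for finite n>1, n*w = w but w*n stays w*n.
For finite n>0, n * w = sup{n*k : k<w} = w. So 2 * w = w.
Result = w

w


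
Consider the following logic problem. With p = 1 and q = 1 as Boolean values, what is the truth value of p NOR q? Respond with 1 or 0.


p = 1, q = 1
Operation: p NOR q
Evaluate: 1 NOR 1 = 0

0


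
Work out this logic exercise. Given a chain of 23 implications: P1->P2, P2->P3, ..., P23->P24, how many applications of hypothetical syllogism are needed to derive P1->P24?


With 23 implications in a chain connecting 24 propositions:
P1->P2, P2->P3, ..., P23->P24
Steps needed = (number of implications) - 1 = 23 - 1 = 22

22


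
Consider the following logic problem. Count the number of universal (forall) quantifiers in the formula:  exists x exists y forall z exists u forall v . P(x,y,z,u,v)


Quantifier prefix: exists x exists y forall z exists u forall v
Mark each quantifier type:
  E E U E U
Universal count = 2, Existential count = 3
Asked for universal (forall) quantifiers: 2

2


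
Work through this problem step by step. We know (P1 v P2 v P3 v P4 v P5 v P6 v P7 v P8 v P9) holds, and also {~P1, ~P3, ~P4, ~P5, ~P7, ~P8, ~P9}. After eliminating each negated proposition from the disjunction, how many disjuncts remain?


Original disjuncts (9): P1, P2, P3, P4, P5, P6, P7, P8, P9
Negated (eliminate): ~P1, ~P3, ~P4, ~P5, ~P7, ~P8, ~P9
Remaining disjuncts: P2, P6
Count = 9 - 7 = 2

2


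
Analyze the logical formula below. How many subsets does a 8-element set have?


The power set of a set with n elements has 2^n elements.
|P(S)| = 2^8 = 256

256


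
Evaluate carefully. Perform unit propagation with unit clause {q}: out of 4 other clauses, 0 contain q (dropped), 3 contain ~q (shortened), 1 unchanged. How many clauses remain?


Satisfied (removed): 0
Shortened (remain): 3
Unchanged (remain): 1
Remaining = 3 + 1 = 4

4


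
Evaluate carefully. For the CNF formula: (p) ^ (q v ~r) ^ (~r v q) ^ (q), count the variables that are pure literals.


Check each variable for pure literal status:
p: pure positive
q: pure positive
r: pure negative
Pure literal count = 3

3


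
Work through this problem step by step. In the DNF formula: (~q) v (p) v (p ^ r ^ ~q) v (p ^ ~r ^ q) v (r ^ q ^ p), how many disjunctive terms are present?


A DNF formula is a disjunction of terms (conjunctions).
Terms are separated by v.
Counting the disjuncts: 5 terms.

5


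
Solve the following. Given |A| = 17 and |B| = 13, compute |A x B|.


The Cartesian product A x B contains all ordered pairs (a, b).
|A x B| = |A| * |B| = 17 * 13 = 221

221


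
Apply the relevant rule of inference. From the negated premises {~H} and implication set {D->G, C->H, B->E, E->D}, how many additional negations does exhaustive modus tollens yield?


Initial negated facts: {~H}
Apply modus tollens to closure:
  ~H and C->H  =>  ~C
Final negated: {~C, ~H}
New negations: {~C}
Count = 1

1


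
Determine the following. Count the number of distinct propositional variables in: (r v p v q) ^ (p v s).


Identify each variable that appears in the formula.
Variables found: p, q, r, s
Count = 4

4


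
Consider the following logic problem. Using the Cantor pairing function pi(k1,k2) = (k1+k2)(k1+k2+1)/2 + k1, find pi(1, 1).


k1 + k2 = 2
(k1+k2)(k1+k2+1)/2 = 2 * 3 / 2 = 3
pi = 3 + 1 = 4

4


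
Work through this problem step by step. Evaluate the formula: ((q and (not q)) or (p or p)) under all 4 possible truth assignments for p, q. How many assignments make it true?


Check all 4 assignments:
p=0, q=0: 0
p=0, q=1: 0
p=1, q=0: 1
p=1, q=1: 1
Count of True = 2

2


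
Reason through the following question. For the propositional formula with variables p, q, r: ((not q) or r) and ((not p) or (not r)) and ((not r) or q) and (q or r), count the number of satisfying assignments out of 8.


Evaluate all 8 assignments for p, q, r:
p=0, q=0, r=0: 0
p=0, q=0, r=1: 0
p=0, q=1, r=0: 0
p=0, q=1, r=1: 1
p=1, q=0, r=0: 0
p=1, q=0, r=1: 0
p=1, q=1, r=0: 0
p=1, q=1, r=1: 0
Satisfying count = 1

1


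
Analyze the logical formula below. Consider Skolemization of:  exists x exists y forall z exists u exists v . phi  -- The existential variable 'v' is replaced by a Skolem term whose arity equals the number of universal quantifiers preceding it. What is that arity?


Quantifier prefix: exists x exists y forall z exists u exists v
'v' is existentially quantified at position 5.
Universal variables preceding it: z
Skolem function arity = 1

1


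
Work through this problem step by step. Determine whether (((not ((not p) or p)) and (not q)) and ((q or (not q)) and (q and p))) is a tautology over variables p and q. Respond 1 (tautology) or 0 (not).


Check all 4 assignments:
p=0, q=0: 0
p=0, q=1: 0
p=1, q=0: 0
p=1, q=1: 0
Satisfying count = 0/4.
Tautology iff count = 4: no.

0


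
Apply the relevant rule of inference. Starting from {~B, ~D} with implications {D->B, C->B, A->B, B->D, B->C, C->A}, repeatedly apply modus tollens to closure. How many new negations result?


Initial negated facts: {~B, ~D}
Apply modus tollens to closure:
  ~B and C->B  =>  ~C
  ~B and A->B  =>  ~A
Final negated: {~A, ~B, ~C, ~D}
New negations: {~A, ~C}
Count = 2

2


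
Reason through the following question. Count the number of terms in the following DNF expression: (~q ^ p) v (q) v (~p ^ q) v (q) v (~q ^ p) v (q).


A DNF formula is a disjunction of terms (conjunctions).
Terms are separated by v.
Counting the disjuncts: 6 terms.

6


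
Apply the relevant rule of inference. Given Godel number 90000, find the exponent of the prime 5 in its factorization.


Factorize 90000 by dividing by 5 repeatedly.
Division steps: 5 divides 90000 exactly 4 time(s).
Exponent of 5 = 4

4


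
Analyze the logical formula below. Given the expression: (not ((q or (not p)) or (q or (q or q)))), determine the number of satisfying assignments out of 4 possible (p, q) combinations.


Check all 4 assignments:
p=0, q=0: 0
p=0, q=1: 0
p=1, q=0: 1
p=1, q=1: 0
Count of True = 1

1


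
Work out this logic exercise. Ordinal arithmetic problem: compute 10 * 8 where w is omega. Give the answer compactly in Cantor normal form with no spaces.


Compute 10 * 8.
Ordinal * is associative and left-distributive over +, but NOT commutative; for finite n>1, n*w = w but w*n stays w*n.
Both finite; ordinal * agrees with natural *: 10 * 8 = 80.
Result = 80

80


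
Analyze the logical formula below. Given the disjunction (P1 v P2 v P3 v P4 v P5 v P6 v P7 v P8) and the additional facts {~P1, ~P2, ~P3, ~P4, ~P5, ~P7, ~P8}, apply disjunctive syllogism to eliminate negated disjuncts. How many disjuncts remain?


Original disjuncts (8): P1, P2, P3, P4, P5, P6, P7, P8
Negated (eliminate): ~P1, ~P2, ~P3, ~P4, ~P5, ~P7, ~P8
Remaining disjuncts: P6
Count = 8 - 7 = 1

1


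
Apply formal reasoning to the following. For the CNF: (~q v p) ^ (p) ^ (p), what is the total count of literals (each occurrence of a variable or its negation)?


Counting literals in each clause:
Clause 1: 2 literal(s)
Clause 2: 1 literal(s)
Clause 3: 1 literal(s)
Total = 4

4


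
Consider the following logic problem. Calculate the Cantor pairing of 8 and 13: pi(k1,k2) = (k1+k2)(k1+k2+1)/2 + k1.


k1 + k2 = 21
(k1+k2)(k1+k2+1)/2 = 21 * 22 / 2 = 231
pi = 231 + 8 = 239

239


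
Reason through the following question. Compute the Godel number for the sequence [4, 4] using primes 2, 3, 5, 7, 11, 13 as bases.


Encode each element as an exponent of the corresponding prime:
  2^4 = 16
  3^4 = 81
Product = 16 * 81 = 1296

1296


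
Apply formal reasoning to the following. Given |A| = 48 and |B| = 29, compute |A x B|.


The Cartesian product A x B contains all ordered pairs (a, b).
|A x B| = |A| * |B| = 48 * 29 = 1392

1392


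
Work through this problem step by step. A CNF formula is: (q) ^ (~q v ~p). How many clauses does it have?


A CNF formula is a conjunction of clauses.
Clauses are separated by ^.
Counting the conjuncts: 2 clauses.

2


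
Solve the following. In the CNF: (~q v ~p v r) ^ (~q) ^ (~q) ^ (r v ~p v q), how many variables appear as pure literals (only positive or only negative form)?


Check each variable for pure literal status:
p: pure negative
q: mixed (not pure)
r: pure positive
Pure literal count = 2

2


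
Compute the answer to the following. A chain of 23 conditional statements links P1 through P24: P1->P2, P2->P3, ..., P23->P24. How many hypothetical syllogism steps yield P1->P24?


With 23 implications in a chain connecting 24 propositions:
P1->P2, P2->P3, ..., P23->P24
Steps needed = (number of implications) - 1 = 23 - 1 = 22

22


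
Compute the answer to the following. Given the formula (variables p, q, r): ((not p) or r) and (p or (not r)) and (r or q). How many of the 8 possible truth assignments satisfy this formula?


Evaluate all 8 assignments for p, q, r:
p=0, q=0, r=0: 0
p=0, q=0, r=1: 0
p=0, q=1, r=0: 1
p=0, q=1, r=1: 0
p=1, q=0, r=0: 0
p=1, q=0, r=1: 1
p=1, q=1, r=0: 0
p=1, q=1, r=1: 1
Satisfying count = 3

3


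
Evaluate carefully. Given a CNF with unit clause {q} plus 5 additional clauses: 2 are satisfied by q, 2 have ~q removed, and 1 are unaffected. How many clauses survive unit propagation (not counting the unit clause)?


Satisfied (removed): 2
Shortened (remain): 2
Unchanged (remain): 1
Remaining = 2 + 1 = 3

3


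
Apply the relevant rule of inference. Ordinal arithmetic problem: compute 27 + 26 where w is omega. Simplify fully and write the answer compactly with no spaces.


Compute 27 + 26.
Ordinal + is associative but NOT commutative; for finite n>0, n + w = w but w + n stays w+n.
Both operands finite; ordinal + agrees with natural +: 27 + 26 = 53.
Result = 53

53


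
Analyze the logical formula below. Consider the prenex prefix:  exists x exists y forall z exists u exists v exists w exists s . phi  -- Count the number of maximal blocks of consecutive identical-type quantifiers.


Quantifier-type sequence: E E A E E E E  (A=forall, E=exists)
Group into maximal same-type runs:
  Ex2 | Ax1 | Ex4
Number of blocks = 3

3


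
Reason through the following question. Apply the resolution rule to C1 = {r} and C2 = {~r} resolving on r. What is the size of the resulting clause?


Remove r from C1 and ~r from C2.
C1 remainder: {}
C2 remainder: {}
Union (resolvent): {} (empty clause)
Resolvent has 0 literal(s).

0


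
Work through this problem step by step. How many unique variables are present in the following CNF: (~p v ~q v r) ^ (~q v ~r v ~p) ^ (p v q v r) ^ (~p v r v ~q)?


Identify each variable that appears in the formula.
Variables found: p, q, r
Count = 3

3


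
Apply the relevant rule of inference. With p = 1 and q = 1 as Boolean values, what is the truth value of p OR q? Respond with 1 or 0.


p = 1, q = 1
Operation: p OR q
Evaluate: 1 OR 1 = 1

1


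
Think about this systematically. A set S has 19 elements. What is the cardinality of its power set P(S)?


The power set of a set with n elements has 2^n elements.
|P(S)| = 2^19 = 524288

524288


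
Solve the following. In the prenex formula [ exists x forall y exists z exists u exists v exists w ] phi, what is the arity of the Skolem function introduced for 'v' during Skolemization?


Quantifier prefix: exists x forall y exists z exists u exists v exists w
'v' is existentially quantified at position 5.
Universal variables preceding it: y
Skolem function arity = 1

1


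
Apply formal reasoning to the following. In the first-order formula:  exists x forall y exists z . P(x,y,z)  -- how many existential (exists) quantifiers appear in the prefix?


Quantifier prefix: exists x forall y exists z
Mark each quantifier type:
  E U E
Universal count = 1, Existential count = 2
Asked for existential (exists) quantifiers: 2

2


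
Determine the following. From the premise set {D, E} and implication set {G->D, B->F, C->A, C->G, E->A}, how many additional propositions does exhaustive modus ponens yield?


Initial facts: {D, E}
Apply modus ponens to closure:
  E and E->A  =>  A
Final known: {A, D, E}
New propositions: {A}
Count = 1

1


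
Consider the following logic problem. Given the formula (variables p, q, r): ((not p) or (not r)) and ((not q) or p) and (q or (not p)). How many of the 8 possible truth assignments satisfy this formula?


Evaluate all 8 assignments for p, q, r:
p=0, q=0, r=0: 1
p=0, q=0, r=1: 1
p=0, q=1, r=0: 0
p=0, q=1, r=1: 0
p=1, q=0, r=0: 0
p=1, q=0, r=1: 0
p=1, q=1, r=0: 1
p=1, q=1, r=1: 0
Satisfying count = 3

3


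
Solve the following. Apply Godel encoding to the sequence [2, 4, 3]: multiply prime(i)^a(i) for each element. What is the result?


Encode each element as an exponent of the corresponding prime:
  2^2 = 4
  3^4 = 81
  5^3 = 125
Product = 4 * 81 * 125 = 40500

40500


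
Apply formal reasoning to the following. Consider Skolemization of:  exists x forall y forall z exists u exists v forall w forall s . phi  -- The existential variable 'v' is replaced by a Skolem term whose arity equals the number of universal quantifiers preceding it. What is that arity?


Quantifier prefix: exists x forall y forall z exists u exists v forall w forall s
'v' is existentially quantified at position 5.
Universal variables preceding it: y, z
Skolem function arity = 2

2


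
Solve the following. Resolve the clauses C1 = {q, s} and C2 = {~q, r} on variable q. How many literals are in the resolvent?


Remove q from C1 and ~q from C2.
C1 remainder: {s}
C2 remainder: {r}
Union (resolvent): {r, s}
Resolvent has 2 literal(s).

2


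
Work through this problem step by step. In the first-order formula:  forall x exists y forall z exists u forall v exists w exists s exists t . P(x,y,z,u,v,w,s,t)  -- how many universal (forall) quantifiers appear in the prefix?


Quantifier prefix: forall x exists y forall z exists u forall v exists w exists s exists t
Mark each quantifier type:
  U E U E U E E E
Universal count = 3, Existential count = 5
Asked for universal (forall) quantifiers: 3

3


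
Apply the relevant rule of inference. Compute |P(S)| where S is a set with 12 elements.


The power set of a set with n elements has 2^n elements.
|P(S)| = 2^12 = 4096

4096


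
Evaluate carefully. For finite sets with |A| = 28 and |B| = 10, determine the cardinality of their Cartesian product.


The Cartesian product A x B contains all ordered pairs (a, b).
|A x B| = |A| * |B| = 28 * 10 = 280

280


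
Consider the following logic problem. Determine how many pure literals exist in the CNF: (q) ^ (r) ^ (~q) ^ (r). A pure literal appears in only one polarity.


Check each variable for pure literal status:
p: absent (not pure)
q: mixed (not pure)
r: pure positive
Pure literal count = 1

1


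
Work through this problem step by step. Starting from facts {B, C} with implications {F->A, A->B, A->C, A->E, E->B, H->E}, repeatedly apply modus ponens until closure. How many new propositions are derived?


Initial facts: {B, C}
Apply modus ponens to closure:
  (no implication fires)
Final known: {B, C}
New propositions: {(none)}
Count = 0

0


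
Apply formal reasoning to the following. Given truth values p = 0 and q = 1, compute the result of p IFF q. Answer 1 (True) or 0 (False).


p = 0, q = 1
Operation: p IFF q
Evaluate: 0 IFF 1 = 0

0


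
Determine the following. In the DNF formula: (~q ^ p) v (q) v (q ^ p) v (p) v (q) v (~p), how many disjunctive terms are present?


A DNF formula is a disjunction of terms (conjunctions).
Terms are separated by v.
Counting the disjuncts: 6 terms.

6


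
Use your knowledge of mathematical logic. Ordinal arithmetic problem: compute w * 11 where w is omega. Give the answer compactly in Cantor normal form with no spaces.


Compute w * 11.
Ordinal * is associative and left-distributive over +, but NOT commutative; for finite n>1, n*w = w but w*n stays w*n.
w * 11 means 11 copies of w concatenated: w*11.
Result = w*11

w*11


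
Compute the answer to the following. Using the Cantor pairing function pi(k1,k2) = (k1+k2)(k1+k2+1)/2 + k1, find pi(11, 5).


k1 + k2 = 16
(k1+k2)(k1+k2+1)/2 = 16 * 17 / 2 = 136
pi = 136 + 11 = 147

147


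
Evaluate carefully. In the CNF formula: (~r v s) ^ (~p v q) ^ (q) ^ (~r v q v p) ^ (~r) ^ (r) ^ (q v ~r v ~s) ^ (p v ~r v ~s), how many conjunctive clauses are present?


A CNF formula is a conjunction of clauses.
Clauses are separated by ^.
Counting the conjuncts: 8 clauses.

8


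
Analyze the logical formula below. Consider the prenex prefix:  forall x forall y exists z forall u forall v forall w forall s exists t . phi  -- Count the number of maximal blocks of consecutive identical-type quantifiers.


Quantifier-type sequence: A A E A A A A E  (A=forall, E=exists)
Group into maximal same-type runs:
  Ax2 | Ex1 | Ax4 | Ex1
Number of blocks = 4

4


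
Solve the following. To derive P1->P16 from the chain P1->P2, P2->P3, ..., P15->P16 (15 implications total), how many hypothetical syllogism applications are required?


With 15 implications in a chain connecting 16 propositions:
P1->P2, P2->P3, ..., P15->P16
Steps needed = (number of implications) - 1 = 15 - 1 = 14

14


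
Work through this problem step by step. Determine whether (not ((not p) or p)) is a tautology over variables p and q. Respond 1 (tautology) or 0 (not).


Check all 4 assignments:
p=0, q=0: 0
p=0, q=1: 0
p=1, q=0: 0
p=1, q=1: 0
Satisfying count = 0/4.
Tautology iff count = 4: no.

0


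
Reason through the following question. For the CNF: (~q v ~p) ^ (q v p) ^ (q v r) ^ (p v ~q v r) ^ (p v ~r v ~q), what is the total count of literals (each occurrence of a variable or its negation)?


Counting literals in each clause:
Clause 1: 2 literal(s)
Clause 2: 2 literal(s)
Clause 3: 2 literal(s)
Clause 4: 3 literal(s)
Clause 5: 3 literal(s)
Total = 12

12


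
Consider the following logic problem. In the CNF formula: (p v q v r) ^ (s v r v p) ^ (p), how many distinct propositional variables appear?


Identify each variable that appears in the formula.
Variables found: p, q, r, s
Count = 4

4


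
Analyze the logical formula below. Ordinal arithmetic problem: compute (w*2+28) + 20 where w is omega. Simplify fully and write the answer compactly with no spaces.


Compute (w*2+28) + 20.
Ordinal + is associative but NOT commutative; for finite n>0, n + w = w but w + n stays w+n.
By associativity: (w*2+28) + 20 = w*2 + (28+20) = w*2+48.
Result = w*2+48

w*2+48


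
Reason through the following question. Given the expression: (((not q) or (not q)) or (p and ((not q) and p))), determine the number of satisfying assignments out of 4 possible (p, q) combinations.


Check all 4 assignments:
p=0, q=0: 1
p=0, q=1: 0
p=1, q=0: 1
p=1, q=1: 0
Count of True = 2

2


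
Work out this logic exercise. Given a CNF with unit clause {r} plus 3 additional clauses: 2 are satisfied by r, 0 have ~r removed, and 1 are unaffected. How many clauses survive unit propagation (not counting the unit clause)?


Satisfied (removed): 2
Shortened (remain): 0
Unchanged (remain): 1
Remaining = 0 + 1 = 1

1


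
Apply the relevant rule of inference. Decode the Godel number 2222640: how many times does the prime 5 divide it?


Factorize 2222640 by dividing by 5 repeatedly.
Division steps: 5 divides 2222640 exactly 1 time(s).
Exponent of 5 = 1

1


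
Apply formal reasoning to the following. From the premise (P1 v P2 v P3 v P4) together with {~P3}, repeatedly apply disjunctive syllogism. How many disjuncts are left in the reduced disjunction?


Original disjuncts (4): P1, P2, P3, P4
Negated (eliminate): ~P3
Remaining disjuncts: P1, P2, P4
Count = 4 - 1 = 3

3


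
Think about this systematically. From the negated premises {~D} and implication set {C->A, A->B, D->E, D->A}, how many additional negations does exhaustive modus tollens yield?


Initial negated facts: {~D}
Apply modus tollens to closure:
  (no implication fires)
Final negated: {~D}
New negations: {(none)}
Count = 0

0


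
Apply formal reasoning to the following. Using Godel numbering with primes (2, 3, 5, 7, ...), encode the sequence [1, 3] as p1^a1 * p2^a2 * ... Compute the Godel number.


Encode each element as an exponent of the corresponding prime:
  2^1 = 2
  3^3 = 27
Product = 2 * 27 = 54

54


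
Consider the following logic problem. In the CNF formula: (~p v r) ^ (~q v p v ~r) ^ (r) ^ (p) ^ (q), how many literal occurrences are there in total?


Counting literals in each clause:
Clause 1: 2 literal(s)
Clause 2: 3 literal(s)
Clause 3: 1 literal(s)
Clause 4: 1 literal(s)
Clause 5: 1 literal(s)
Total = 8

8


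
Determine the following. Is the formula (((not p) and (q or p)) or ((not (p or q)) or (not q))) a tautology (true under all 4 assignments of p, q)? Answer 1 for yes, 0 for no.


Check all 4 assignments:
p=0, q=0: 1
p=0, q=1: 1
p=1, q=0: 1
p=1, q=1: 0
Satisfying count = 3/4.
Tautology iff count = 4: no.

0


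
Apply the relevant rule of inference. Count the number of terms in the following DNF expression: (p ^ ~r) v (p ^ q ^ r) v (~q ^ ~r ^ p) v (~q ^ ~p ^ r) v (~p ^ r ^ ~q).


A DNF formula is a disjunction of terms (conjunctions).
Terms are separated by v.
Counting the disjuncts: 5 terms.

5


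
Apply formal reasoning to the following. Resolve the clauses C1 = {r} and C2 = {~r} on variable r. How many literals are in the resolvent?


Remove r from C1 and ~r from C2.
C1 remainder: {}
C2 remainder: {}
Union (resolvent): {} (empty clause)
Resolvent has 0 literal(s).

0


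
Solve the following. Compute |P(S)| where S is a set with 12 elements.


The power set of a set with n elements has 2^n elements.
|P(S)| = 2^12 = 4096

4096


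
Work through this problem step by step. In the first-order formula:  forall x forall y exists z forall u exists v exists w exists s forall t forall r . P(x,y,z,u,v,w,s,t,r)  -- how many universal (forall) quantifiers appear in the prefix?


Quantifier prefix: forall x forall y exists z forall u exists v exists w exists s forall t forall r
Mark each quantifier type:
  U U E U E E E U U
Universal count = 5, Existential count = 4
Asked for universal (forall) quantifiers: 5

5


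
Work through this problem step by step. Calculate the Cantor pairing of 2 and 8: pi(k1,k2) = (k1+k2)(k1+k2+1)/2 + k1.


k1 + k2 = 10
(k1+k2)(k1+k2+1)/2 = 10 * 11 / 2 = 55
pi = 55 + 2 = 57

57


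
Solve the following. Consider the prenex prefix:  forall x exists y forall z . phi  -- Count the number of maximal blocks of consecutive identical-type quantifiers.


Quantifier-type sequence: A E A  (A=forall, E=exists)
Group into maximal same-type runs:
  Ax1 | Ex1 | Ax1
Number of blocks = 3

3


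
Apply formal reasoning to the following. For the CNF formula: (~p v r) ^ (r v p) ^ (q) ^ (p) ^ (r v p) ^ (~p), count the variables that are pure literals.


Check each variable for pure literal status:
p: mixed (not pure)
q: pure positive
r: pure positive
Pure literal count = 2

2


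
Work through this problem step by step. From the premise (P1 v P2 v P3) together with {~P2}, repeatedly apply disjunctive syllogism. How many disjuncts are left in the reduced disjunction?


Original disjuncts (3): P1, P2, P3
Negated (eliminate): ~P2
Remaining disjuncts: P1, P3
Count = 3 - 1 = 2

2


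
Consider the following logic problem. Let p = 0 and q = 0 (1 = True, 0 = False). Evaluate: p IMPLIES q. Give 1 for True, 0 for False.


p = 0, q = 0
Operation: p IMPLIES q
Evaluate: 0 IMPLIES 0 = 1

1


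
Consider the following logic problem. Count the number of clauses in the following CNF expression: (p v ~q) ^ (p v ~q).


A CNF formula is a conjunction of clauses.
Clauses are separated by ^.
Counting the conjuncts: 2 clauses.

2


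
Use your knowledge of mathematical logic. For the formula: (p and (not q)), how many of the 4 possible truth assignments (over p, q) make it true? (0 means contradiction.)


Check all 4 assignments:
p=0, q=0: 0
p=0, q=1: 0
p=1, q=0: 1
p=1, q=1: 0
Count of True = 1

1


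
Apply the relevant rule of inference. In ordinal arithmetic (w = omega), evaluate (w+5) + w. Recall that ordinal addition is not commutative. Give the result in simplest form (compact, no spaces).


Compute (w+5) + w.
Ordinal + is associative but NOT commutative; for finite n>0, n + w = w but w + n stays w+n.
(w+5) + w = w + (5+w) = w + w = w*2 (the finite tail 5 is absorbed by the right w).
Result = w*2

w*2


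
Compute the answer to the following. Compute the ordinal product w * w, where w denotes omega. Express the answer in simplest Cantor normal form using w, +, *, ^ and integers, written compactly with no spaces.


Compute w * w.
Ordinal * is associative and left-distributive over +, but NOT commutative; for finite n>1, n*w = w but w*n stays w*n.
w * w = w^2 by definition.
Result = w^2

w^2


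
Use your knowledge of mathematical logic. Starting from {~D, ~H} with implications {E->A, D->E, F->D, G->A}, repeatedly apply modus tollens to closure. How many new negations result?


Initial negated facts: {~D, ~H}
Apply modus tollens to closure:
  ~D and F->D  =>  ~F
Final negated: {~D, ~F, ~H}
New negations: {~F}
Count = 1

1


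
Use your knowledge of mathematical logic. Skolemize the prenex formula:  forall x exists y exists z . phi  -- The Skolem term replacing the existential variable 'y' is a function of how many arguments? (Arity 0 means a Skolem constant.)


Quantifier prefix: forall x exists y exists z
'y' is existentially quantified at position 2.
Universal variables preceding it: x
Skolem function arity = 1

1
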